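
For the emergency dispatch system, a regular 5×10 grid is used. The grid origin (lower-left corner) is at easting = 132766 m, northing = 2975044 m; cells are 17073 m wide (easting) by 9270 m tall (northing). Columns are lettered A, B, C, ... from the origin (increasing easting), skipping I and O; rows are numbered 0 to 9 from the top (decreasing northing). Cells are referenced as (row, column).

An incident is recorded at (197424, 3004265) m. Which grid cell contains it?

(6, D)

Column index: ⌊(197424 − 132766) / 17073⌋ = ⌊3.787⌋ = 3 → column D
Row offset from origin: ⌊(3004265 − 2975044) / 9270⌋ = ⌊3.152⌋ = 3 → row 6 (counted from top)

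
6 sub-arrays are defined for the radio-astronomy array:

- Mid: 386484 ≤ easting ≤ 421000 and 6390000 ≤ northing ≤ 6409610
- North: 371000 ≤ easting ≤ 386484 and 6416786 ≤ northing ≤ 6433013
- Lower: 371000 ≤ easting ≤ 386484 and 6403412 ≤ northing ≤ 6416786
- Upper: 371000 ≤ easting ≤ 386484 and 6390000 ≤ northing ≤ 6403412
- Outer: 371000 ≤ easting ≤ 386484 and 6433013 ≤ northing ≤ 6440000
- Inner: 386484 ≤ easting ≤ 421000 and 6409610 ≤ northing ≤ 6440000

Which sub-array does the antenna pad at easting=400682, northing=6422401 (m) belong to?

The point has easting = 400682 and northing = 6422401.
Only Inner satisfies 386484 ≤ easting ≤ 421000 and 6409610 ≤ northing ≤ 6440000.

Inner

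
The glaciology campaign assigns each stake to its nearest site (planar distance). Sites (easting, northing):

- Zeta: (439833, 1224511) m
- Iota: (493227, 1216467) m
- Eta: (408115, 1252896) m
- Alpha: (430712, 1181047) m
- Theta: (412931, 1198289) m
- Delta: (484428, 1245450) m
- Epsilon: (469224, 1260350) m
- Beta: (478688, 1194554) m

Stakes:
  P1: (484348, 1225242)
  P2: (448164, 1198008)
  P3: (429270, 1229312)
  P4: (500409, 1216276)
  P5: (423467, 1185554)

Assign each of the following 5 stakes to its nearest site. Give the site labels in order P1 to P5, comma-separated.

Iota, Alpha, Zeta, Iota, Alpha

P1 → Iota (d²=155837266.00)
P2 → Alpha (d²=592247825.00)
P3 → Zeta (d²=134626570.00)
P4 → Iota (d²=51617605.00)
P5 → Alpha (d²=72803074.00)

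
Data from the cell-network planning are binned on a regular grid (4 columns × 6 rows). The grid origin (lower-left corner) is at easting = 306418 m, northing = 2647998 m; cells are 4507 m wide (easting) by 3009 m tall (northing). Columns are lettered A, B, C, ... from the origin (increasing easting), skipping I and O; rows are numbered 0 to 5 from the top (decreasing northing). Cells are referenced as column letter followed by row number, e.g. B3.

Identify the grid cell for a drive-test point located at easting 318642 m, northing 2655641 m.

Column index: ⌊(318642 − 306418) / 4507⌋ = ⌊2.712⌋ = 2 → column C
Row offset from origin: ⌊(2655641 − 2647998) / 3009⌋ = ⌊2.540⌋ = 2 → row 3 (counted from top)

C3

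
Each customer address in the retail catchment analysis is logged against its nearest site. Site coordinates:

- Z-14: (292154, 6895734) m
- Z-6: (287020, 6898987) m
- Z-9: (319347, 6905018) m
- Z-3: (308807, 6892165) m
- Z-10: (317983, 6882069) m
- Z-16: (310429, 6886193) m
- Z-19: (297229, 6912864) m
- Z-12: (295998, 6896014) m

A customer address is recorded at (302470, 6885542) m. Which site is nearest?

Squared distances to each site:
Z-14: 210296720.000; Z-6: 419470525.000; Z-9: 664147705.000; Z-3: 84021698.000; Z-10: 252714898.000; Z-16: 63769482.000; Z-19: 773959765.000; Z-12: 151549568.000.
Minimum at Z-16.

Z-16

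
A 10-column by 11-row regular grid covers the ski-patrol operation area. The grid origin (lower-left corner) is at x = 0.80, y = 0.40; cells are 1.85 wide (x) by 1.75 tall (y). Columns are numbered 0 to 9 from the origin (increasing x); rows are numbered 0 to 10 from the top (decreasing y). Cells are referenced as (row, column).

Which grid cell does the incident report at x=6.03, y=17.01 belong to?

Column index: ⌊(6.03 − 0.80) / 1.85⌋ = ⌊2.827⌋ = 2
Row offset from origin: ⌊(17.01 − 0.40) / 1.75⌋ = ⌊9.491⌋ = 9 → row 1 (counted from top)

(1, 2)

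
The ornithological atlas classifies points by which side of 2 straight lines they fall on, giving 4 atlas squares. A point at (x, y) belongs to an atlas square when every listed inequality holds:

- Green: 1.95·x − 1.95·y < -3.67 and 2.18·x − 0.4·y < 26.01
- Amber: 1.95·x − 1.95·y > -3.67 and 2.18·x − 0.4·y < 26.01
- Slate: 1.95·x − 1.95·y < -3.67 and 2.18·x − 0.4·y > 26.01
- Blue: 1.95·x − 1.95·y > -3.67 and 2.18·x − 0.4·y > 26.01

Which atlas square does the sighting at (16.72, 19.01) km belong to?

1.95·16.72 − 1.95·19.01 = -4.466, which is < -3.67
2.18·16.72 − 0.4·19.01 = 28.846, which is > 26.01
This sign pattern matches Slate.

Slate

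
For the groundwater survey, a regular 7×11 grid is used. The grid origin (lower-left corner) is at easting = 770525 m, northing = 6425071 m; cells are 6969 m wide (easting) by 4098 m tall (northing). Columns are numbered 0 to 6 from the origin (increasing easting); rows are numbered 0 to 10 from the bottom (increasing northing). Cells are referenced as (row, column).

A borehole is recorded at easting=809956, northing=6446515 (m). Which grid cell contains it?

Column index: ⌊(809956 − 770525) / 6969⌋ = ⌊5.658⌋ = 5
Row offset from origin: ⌊(6446515 − 6425071) / 4098⌋ = ⌊5.233⌋ = 5 → row 5

(5, 5)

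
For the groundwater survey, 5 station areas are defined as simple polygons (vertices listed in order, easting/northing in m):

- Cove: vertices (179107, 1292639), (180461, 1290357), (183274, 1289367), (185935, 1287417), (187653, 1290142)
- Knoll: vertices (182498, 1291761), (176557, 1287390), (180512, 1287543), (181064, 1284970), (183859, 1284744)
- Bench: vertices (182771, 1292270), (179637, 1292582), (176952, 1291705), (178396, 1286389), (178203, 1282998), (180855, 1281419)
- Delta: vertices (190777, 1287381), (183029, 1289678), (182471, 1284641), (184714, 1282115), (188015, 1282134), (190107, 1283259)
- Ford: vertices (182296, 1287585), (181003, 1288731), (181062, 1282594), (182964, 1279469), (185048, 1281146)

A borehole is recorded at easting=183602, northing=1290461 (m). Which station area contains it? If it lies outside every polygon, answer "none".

Cove

Cast a ray rightward from (183602, 1290461). For each polygon, the edges (by vertex number in listed order) whose endpoints lie on opposite sides of northing = 1290461, where each meets that height, and whether that is right or left of the point:
Cove: 1–2 at easting≈180399.3 (left), 5–1 at easting≈186561.2 (right) → 1 crossing.
Knoll: 1–2 at easting≈180731.1 (left), 5–1 at easting≈182750.1 (left) → 0 crossings.
Bench: 3–4 at easting≈177289.9 (left), 6–1 at easting≈182451.6 (left) → 0 crossings.
Delta: no edge straddles that height → 0 crossings.
Ford: no edge straddles that height → 0 crossings.
Only Cove has an odd count, so the point is inside Cove.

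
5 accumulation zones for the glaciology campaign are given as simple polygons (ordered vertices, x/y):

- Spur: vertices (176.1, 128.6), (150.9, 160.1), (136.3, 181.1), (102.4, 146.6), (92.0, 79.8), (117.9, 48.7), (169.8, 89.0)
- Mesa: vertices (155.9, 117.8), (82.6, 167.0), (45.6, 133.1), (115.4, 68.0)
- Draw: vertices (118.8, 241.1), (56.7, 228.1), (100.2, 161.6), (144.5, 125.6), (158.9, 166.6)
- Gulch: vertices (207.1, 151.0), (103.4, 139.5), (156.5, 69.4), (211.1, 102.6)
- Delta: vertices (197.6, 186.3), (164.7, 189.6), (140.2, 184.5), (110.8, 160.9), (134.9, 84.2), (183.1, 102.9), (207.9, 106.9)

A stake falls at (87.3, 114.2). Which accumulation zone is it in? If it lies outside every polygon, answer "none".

Mesa

Cast a ray rightward from (87.3, 114.2). For each polygon, the edges (by vertex number in listed order) whose endpoints lie on opposite sides of y = 114.2, where each meets that height, and whether that is right or left of the point:
Spur: 4–5 at x≈97.36 (right), 7–1 at x≈173.81 (right) → 2 crossings.
Mesa: 3–4 at x≈65.86 (left), 4–1 at x≈152.97 (right) → 1 crossing.
Draw: no edge straddles that height → 0 crossings.
Gulch: 2–3 at x≈122.56 (right), 4–1 at x≈210.14 (right) → 2 crossings.
Delta: 4–5 at x≈125.47 (right), 7–1 at x≈206.95 (right) → 2 crossings.
Only Mesa has an odd count, so the point is inside Mesa.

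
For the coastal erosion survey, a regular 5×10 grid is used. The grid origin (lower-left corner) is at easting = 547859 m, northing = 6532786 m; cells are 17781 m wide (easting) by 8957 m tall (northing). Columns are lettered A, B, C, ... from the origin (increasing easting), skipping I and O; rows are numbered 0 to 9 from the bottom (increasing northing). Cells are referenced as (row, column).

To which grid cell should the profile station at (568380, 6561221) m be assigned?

Column index: ⌊(568380 − 547859) / 17781⌋ = ⌊1.154⌋ = 1 → column B
Row offset from origin: ⌊(6561221 − 6532786) / 8957⌋ = ⌊3.175⌋ = 3 → row 3

(3, B)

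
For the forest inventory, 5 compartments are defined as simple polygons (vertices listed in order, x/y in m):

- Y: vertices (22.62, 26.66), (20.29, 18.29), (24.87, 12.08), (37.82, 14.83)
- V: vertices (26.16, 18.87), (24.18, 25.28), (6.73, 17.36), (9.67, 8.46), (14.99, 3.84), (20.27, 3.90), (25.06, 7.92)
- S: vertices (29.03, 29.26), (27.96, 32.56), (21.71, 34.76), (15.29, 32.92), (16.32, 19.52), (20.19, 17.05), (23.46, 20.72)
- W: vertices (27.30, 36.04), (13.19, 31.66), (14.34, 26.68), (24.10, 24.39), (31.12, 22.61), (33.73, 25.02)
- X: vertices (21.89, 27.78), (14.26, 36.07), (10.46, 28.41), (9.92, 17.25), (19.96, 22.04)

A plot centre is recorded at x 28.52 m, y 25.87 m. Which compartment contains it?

Cast a ray rightward from (28.52, 25.87). For each polygon, the edges (by vertex number in listed order) whose endpoints lie on opposite sides of y = 25.87, where each meets that height, and whether that is right or left of the point:
Y: 1–2 at x≈22.400 (left), 4–1 at x≈23.635 (left) → 0 crossings.
V: no edge straddles that height → 0 crossings.
S: 4–5 at x≈15.832 (left), 7–1 at x≈26.819 (left) → 0 crossings.
W: 3–4 at x≈17.792 (left), 6–1 at x≈33.234 (right) → 1 crossing.
X: 3–4 at x≈10.337 (left), 5–1 at x≈21.248 (left) → 0 crossings.
Only W has an odd count, so the point is inside W.

W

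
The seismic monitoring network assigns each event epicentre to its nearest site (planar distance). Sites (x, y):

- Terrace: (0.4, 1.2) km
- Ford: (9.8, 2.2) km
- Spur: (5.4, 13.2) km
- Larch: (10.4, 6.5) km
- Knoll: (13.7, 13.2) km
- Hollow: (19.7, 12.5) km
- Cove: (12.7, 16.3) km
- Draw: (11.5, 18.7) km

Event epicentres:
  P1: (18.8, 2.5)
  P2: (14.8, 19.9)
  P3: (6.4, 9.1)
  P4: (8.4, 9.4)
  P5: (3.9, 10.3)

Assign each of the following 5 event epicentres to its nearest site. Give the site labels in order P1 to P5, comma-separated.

Ford, Draw, Spur, Larch, Spur

P1 → Ford (d²=81.09)
P2 → Draw (d²=12.33)
P3 → Spur (d²=17.81)
P4 → Larch (d²=12.41)
P5 → Spur (d²=10.66)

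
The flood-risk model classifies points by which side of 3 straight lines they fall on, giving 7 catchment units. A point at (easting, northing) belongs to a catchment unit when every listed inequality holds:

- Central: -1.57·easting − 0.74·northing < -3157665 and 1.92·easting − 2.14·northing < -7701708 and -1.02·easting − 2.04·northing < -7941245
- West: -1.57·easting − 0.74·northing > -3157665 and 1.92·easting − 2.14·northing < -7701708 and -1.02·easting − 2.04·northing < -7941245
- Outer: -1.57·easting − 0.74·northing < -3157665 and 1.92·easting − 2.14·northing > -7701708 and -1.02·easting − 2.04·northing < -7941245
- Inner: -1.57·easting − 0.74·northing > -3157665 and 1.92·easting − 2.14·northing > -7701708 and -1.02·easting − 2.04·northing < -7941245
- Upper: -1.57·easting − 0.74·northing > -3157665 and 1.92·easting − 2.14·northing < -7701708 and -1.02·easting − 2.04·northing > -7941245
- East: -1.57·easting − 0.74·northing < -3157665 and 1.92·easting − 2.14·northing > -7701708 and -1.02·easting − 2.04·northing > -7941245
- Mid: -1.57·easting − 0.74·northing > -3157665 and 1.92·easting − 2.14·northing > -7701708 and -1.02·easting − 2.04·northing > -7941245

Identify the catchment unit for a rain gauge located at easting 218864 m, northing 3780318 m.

Mid

-1.57·218864 − 0.74·3780318 = -3141051.800, which is > -3157665
1.92·218864 − 2.14·3780318 = -7669661.640, which is > -7701708
-1.02·218864 − 2.04·3780318 = -7935090.000, which is > -7941245
This sign pattern matches Mid.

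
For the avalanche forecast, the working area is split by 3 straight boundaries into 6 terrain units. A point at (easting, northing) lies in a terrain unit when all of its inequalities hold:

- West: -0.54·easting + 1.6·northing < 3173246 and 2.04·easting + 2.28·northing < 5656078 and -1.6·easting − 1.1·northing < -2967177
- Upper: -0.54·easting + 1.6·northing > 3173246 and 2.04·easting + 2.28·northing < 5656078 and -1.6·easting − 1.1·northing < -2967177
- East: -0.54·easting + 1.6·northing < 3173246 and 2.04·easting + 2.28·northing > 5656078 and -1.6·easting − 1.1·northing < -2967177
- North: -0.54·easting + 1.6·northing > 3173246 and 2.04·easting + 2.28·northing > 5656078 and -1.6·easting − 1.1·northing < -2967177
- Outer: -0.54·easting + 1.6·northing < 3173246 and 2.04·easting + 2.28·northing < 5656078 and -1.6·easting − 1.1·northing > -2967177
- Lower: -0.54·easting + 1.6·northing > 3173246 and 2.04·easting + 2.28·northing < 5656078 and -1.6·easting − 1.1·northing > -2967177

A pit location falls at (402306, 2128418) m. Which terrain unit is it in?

North

-0.54·402306 + 1.6·2128418 = 3188223.560, which is > 3173246
2.04·402306 + 2.28·2128418 = 5673497.280, which is > 5656078
-1.6·402306 − 1.1·2128418 = -2984949.400, which is < -2967177
This sign pattern matches North.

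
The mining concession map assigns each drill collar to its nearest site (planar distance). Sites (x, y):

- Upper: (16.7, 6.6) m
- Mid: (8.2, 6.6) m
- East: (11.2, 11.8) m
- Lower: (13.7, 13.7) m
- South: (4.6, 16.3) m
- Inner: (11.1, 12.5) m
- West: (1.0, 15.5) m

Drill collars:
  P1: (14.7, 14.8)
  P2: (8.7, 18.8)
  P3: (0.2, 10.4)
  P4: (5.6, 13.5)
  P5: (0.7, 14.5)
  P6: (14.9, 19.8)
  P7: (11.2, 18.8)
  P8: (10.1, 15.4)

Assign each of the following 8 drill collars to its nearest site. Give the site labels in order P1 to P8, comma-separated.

Lower, South, West, South, West, Lower, Lower, Inner

P1 → Lower (d²=2.21)
P2 → South (d²=23.06)
P3 → West (d²=26.65)
P4 → South (d²=8.84)
P5 → West (d²=1.09)
P6 → Lower (d²=38.65)
P7 → Lower (d²=32.26)
P8 → Inner (d²=9.41)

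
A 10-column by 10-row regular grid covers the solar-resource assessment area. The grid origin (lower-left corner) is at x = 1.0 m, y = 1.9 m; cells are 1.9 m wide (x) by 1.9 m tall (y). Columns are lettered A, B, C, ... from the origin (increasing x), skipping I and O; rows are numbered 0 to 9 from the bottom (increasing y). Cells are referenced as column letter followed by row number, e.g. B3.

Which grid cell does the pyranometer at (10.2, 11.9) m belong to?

Column index: ⌊(10.2 − 1.0) / 1.9⌋ = ⌊4.842⌋ = 4 → column E
Row offset from origin: ⌊(11.9 − 1.9) / 1.9⌋ = ⌊5.263⌋ = 5 → row 5

E5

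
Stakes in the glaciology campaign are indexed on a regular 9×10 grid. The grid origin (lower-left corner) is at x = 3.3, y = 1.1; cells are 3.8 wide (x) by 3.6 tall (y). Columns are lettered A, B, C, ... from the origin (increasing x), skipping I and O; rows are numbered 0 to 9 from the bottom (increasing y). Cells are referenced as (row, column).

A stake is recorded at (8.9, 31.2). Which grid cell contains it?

Column index: ⌊(8.9 − 3.3) / 3.8⌋ = ⌊1.474⌋ = 1 → column B
Row offset from origin: ⌊(31.2 − 1.1) / 3.6⌋ = ⌊8.361⌋ = 8 → row 8

(8, B)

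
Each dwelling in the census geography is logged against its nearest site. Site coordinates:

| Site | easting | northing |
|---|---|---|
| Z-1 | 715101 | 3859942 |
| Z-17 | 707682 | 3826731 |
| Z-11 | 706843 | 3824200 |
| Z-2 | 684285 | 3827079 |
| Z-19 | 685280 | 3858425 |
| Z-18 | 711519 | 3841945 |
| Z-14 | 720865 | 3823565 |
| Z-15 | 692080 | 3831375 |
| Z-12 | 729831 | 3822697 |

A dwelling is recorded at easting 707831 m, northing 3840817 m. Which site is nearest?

Squared distances to each site:
Z-1: 418618525.000; Z-17: 198437597.000; Z-11: 277100833.000; Z-2: 743146760.000; Z-19: 818589265.000; Z-18: 14873728.000; Z-14: 467516660.000; Z-15: 337245365.000; Z-12: 812334400.000.
Minimum at Z-18.

Z-18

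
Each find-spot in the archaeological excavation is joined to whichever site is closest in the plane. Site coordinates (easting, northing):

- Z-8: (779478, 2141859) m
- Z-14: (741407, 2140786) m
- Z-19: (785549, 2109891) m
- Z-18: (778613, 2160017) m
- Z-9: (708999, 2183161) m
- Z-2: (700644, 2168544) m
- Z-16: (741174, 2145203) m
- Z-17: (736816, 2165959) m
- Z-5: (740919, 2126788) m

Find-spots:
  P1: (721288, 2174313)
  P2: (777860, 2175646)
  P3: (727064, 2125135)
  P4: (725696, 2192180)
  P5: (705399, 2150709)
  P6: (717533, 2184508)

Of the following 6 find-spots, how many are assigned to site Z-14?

P1 → Z-9
P2 → Z-18
P3 → Z-5
P4 → Z-9
P5 → Z-2
P6 → Z-9
0 of the 6 go to Z-14.

0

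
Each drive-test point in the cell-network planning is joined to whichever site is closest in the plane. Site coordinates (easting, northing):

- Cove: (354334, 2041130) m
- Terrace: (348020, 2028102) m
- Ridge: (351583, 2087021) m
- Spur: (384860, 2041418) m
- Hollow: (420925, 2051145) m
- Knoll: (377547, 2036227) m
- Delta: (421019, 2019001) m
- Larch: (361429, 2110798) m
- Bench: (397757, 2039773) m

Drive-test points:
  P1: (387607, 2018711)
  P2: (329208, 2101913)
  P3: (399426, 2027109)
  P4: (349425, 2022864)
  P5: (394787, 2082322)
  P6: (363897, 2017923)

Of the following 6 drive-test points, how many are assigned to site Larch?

P1 → Knoll
P2 → Ridge
P3 → Bench
P4 → Terrace
P5 → Hollow
P6 → Terrace
0 of the 6 go to Larch.

0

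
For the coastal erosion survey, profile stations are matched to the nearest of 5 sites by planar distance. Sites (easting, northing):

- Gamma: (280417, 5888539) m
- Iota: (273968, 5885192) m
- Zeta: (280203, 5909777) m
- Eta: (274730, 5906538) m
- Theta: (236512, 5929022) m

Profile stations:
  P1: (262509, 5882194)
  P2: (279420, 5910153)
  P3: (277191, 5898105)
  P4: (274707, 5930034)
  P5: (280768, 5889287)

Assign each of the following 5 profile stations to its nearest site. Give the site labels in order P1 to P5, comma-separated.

Iota, Zeta, Eta, Zeta, Gamma

P1 → Iota (d²=140296685.00)
P2 → Zeta (d²=754465.00)
P3 → Eta (d²=77172010.00)
P4 → Zeta (d²=440552065.00)
P5 → Gamma (d²=682705.00)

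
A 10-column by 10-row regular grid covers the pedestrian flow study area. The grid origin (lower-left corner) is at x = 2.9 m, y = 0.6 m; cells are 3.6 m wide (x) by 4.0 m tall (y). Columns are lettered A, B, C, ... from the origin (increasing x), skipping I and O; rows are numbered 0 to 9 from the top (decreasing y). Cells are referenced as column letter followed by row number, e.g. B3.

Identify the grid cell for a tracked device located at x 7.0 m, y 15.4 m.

Column index: ⌊(7.0 − 2.9) / 3.6⌋ = ⌊1.139⌋ = 1 → column B
Row offset from origin: ⌊(15.4 − 0.6) / 4.0⌋ = ⌊3.700⌋ = 3 → row 6 (counted from top)

B6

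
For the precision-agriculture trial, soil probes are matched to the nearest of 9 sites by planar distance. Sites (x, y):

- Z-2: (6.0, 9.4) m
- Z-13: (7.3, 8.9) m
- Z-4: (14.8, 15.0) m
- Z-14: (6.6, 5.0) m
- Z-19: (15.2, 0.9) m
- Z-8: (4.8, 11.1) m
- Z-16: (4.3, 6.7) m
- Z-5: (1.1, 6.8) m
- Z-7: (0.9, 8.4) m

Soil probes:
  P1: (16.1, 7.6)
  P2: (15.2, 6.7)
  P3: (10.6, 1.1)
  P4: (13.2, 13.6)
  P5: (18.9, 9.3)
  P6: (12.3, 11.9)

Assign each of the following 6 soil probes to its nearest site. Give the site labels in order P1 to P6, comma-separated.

P1 → Z-19 (d²=45.70)
P2 → Z-19 (d²=33.64)
P3 → Z-19 (d²=21.20)
P4 → Z-4 (d²=4.52)
P5 → Z-4 (d²=49.30)
P6 → Z-4 (d²=15.86)

Z-19, Z-19, Z-19, Z-4, Z-4, Z-4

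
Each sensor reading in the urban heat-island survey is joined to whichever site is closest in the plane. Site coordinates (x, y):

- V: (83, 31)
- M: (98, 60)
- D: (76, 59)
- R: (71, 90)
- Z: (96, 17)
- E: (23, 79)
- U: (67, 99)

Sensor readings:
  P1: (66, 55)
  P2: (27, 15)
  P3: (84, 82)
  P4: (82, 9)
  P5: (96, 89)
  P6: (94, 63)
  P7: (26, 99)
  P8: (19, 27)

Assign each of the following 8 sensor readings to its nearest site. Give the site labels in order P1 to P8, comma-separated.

P1 → D (d²=116.00)
P2 → V (d²=3392.00)
P3 → R (d²=233.00)
P4 → Z (d²=260.00)
P5 → R (d²=626.00)
P6 → M (d²=25.00)
P7 → E (d²=409.00)
P8 → E (d²=2720.00)

D, V, R, Z, R, M, E, E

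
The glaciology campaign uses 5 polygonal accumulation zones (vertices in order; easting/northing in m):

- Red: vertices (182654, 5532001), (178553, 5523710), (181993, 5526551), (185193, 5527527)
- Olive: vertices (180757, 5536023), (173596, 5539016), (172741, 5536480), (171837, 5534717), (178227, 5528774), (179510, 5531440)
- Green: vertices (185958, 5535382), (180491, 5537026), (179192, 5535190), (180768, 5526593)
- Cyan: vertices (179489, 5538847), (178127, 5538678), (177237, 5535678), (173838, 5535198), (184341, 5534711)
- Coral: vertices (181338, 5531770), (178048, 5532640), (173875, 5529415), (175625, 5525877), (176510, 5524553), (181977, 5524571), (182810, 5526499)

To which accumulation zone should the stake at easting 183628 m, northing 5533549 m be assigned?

Green

Cast a ray rightward from (183628, 5533549). For each polygon, the edges (by vertex number in listed order) whose endpoints lie on opposite sides of northing = 5533549, where each meets that height, and whether that is right or left of the point:
Red: no edge straddles that height → 0 crossings.
Olive: 4–5 at easting≈173092.9 (left), 6–1 at easting≈180083.8 (left) → 0 crossings.
Green: 3–4 at easting≈179492.8 (left), 4–1 at easting≈184875.6 (right) → 1 crossing.
Cyan: no edge straddles that height → 0 crossings.
Coral: no edge straddles that height → 0 crossings.
Only Green has an odd count, so the point is inside Green.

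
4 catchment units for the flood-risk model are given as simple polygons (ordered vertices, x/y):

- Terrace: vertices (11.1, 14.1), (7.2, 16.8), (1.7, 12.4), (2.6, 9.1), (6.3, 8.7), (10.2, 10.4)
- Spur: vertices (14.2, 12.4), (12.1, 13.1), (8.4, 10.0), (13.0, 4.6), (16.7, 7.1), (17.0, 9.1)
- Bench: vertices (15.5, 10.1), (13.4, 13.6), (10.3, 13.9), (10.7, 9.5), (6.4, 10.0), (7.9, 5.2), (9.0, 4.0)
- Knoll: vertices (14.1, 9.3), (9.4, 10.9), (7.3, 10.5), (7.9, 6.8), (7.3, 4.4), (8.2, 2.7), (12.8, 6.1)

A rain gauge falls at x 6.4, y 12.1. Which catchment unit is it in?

Terrace

Cast a ray rightward from (6.4, 12.1). For each polygon, the edges (by vertex number in listed order) whose endpoints lie on opposite sides of y = 12.1, where each meets that height, and whether that is right or left of the point:
Terrace: 3–4 at x≈1.78 (left), 6–1 at x≈10.61 (right) → 1 crossing.
Spur: 2–3 at x≈10.91 (right), 6–1 at x≈14.45 (right) → 2 crossings.
Bench: 1–2 at x≈14.30 (right), 3–4 at x≈10.46 (right) → 2 crossings.
Knoll: no edge straddles that height → 0 crossings.
Only Terrace has an odd count, so the point is inside Terrace.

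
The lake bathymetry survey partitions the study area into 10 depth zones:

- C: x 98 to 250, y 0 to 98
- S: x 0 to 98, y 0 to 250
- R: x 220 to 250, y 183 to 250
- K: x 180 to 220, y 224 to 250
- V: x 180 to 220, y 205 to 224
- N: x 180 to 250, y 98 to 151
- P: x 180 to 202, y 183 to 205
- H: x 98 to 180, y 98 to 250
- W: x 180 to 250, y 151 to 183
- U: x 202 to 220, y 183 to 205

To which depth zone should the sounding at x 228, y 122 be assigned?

The point has x = 228 and y = 122.
Only N satisfies 180 ≤ x ≤ 250 and 98 ≤ y ≤ 151.

N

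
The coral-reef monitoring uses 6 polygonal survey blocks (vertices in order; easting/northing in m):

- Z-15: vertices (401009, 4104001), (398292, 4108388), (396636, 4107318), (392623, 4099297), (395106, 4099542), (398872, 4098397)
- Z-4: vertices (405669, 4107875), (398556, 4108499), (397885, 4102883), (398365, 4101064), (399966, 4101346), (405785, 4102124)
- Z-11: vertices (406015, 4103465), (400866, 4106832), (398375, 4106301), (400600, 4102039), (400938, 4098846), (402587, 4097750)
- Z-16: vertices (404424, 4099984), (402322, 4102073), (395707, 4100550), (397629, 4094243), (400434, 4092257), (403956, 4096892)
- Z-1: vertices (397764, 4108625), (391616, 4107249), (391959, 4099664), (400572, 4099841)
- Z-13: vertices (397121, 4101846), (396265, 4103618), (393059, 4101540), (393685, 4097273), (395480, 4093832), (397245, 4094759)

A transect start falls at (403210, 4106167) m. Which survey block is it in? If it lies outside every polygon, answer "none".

Cast a ray rightward from (403210, 4106167). For each polygon, the edges (by vertex number in listed order) whose endpoints lie on opposite sides of northing = 4106167, where each meets that height, and whether that is right or left of the point:
Z-15: 1–2 at easting≈399667.5 (left), 3–4 at easting≈396060.1 (left) → 0 crossings.
Z-4: 2–3 at easting≈398277.4 (left), 6–1 at easting≈405703.5 (right) → 1 crossing.
Z-11: 1–2 at easting≈401883.0 (left), 3–4 at easting≈398445.0 (left) → 0 crossings.
Z-16: no edge straddles that height → 0 crossings.
Z-1: 2–3 at easting≈391664.9 (left), 4–1 at easting≈398549.8 (left) → 0 crossings.
Z-13: no edge straddles that height → 0 crossings.
Only Z-4 has an odd count, so the point is inside Z-4.

Z-4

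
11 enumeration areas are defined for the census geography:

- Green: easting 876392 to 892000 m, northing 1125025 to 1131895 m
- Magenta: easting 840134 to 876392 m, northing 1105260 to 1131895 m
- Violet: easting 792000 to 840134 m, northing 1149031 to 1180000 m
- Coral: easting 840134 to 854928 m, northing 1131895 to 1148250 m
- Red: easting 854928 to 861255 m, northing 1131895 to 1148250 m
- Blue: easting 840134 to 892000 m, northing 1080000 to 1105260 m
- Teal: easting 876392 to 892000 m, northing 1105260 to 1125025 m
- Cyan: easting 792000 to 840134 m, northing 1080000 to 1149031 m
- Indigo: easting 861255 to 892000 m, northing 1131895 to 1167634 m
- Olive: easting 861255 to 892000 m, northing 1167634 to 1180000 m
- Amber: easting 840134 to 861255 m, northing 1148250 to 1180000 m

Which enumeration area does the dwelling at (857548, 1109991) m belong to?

The point has easting = 857548 and northing = 1109991.
Only Magenta satisfies 840134 ≤ easting ≤ 876392 and 1105260 ≤ northing ≤ 1131895.

Magenta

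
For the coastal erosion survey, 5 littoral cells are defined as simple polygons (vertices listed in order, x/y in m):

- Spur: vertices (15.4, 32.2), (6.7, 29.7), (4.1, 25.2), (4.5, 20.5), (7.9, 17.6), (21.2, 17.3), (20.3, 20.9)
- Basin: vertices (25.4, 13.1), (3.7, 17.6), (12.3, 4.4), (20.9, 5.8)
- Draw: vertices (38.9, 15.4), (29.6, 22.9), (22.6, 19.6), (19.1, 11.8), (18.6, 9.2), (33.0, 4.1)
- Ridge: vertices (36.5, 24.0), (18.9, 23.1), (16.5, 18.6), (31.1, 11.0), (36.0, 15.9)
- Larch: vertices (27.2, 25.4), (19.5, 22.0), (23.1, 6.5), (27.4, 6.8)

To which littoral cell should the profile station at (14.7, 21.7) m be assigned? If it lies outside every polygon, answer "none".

Spur

Cast a ray rightward from (14.7, 21.7). For each polygon, the edges (by vertex number in listed order) whose endpoints lie on opposite sides of y = 21.7, where each meets that height, and whether that is right or left of the point:
Spur: 3–4 at x≈4.40 (left), 7–1 at x≈19.95 (right) → 1 crossing.
Basin: no edge straddles that height → 0 crossings.
Draw: 1–2 at x≈31.09 (right), 2–3 at x≈27.05 (right) → 2 crossings.
Ridge: 2–3 at x≈18.15 (right), 5–1 at x≈36.36 (right) → 2 crossings.
Larch: 2–3 at x≈19.57 (right), 4–1 at x≈27.24 (right) → 2 crossings.
Only Spur has an odd count, so the point is inside Spur.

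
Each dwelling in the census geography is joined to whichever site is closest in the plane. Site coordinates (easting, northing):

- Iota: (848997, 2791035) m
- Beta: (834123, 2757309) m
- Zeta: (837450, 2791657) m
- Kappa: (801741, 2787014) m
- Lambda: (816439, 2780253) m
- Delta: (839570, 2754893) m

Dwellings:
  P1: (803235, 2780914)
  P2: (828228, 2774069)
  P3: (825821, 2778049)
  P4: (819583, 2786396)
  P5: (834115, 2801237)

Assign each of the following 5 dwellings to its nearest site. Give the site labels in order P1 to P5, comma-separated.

P1 → Kappa (d²=39442036.00)
P2 → Lambda (d²=177222377.00)
P3 → Lambda (d²=92879540.00)
P4 → Lambda (d²=47621185.00)
P5 → Zeta (d²=102898625.00)

Kappa, Lambda, Lambda, Lambda, Zeta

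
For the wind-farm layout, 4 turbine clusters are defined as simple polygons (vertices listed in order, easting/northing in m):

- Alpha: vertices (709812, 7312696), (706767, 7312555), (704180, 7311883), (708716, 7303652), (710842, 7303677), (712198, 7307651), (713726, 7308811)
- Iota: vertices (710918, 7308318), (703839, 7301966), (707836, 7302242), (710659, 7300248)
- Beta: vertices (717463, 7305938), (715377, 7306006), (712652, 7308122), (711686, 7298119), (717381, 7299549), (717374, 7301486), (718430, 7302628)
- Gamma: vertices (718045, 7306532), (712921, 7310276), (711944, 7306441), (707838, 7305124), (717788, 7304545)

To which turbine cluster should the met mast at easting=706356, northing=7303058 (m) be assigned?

Iota

Cast a ray rightward from (706356, 7303058). For each polygon, the edges (by vertex number in listed order) whose endpoints lie on opposite sides of northing = 7303058, where each meets that height, and whether that is right or left of the point:
Alpha: no edge straddles that height → 0 crossings.
Iota: 1–2 at easting≈705056.0 (left), 4–1 at easting≈710749.2 (right) → 1 crossing.
Beta: 3–4 at easting≈712163.0 (right), 7–1 at easting≈718304.4 (right) → 2 crossings.
Gamma: no edge straddles that height → 0 crossings.
Only Iota has an odd count, so the point is inside Iota.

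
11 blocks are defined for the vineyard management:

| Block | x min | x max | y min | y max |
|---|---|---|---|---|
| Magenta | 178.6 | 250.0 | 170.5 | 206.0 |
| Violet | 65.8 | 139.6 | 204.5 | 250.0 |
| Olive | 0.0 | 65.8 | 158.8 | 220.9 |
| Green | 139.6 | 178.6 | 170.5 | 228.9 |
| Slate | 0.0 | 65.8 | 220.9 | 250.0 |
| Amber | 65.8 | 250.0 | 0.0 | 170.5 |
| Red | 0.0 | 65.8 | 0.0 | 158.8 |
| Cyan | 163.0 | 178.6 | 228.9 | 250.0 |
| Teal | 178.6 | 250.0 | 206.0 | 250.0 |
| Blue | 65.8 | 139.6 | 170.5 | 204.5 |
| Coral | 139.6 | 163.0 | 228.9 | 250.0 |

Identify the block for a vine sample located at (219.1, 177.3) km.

Magenta

The point has x = 219.1 and y = 177.3.
Only Magenta satisfies 178.6 ≤ x ≤ 250.0 and 170.5 ≤ y ≤ 206.0.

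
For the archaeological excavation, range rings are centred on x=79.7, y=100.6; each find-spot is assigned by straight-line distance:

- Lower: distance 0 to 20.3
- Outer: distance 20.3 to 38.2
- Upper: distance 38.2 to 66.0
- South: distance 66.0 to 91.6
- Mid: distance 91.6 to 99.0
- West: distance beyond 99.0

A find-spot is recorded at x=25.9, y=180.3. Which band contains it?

Mid

Distance = √((25.9−79.7)² + (180.3−100.6)²) = √(2894.440 + 6352.090) = 96.159.
91.6 ≤ 96.159 < 99.0 → Mid.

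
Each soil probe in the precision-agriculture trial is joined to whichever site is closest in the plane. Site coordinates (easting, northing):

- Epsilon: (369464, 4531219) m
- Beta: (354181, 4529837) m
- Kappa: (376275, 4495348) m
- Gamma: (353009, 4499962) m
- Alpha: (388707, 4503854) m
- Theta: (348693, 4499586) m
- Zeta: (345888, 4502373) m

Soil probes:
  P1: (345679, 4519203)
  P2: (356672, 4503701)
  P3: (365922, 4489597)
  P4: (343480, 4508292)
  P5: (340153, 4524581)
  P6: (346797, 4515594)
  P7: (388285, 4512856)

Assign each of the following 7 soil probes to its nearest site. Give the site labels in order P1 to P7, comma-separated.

P1 → Beta (d²=185365960.00)
P2 → Gamma (d²=27397690.00)
P3 → Kappa (d²=140258610.00)
P4 → Zeta (d²=40833025.00)
P5 → Beta (d²=224410320.00)
P6 → Zeta (d²=175621122.00)
P7 → Alpha (d²=81214088.00)

Beta, Gamma, Kappa, Zeta, Beta, Zeta, Alpha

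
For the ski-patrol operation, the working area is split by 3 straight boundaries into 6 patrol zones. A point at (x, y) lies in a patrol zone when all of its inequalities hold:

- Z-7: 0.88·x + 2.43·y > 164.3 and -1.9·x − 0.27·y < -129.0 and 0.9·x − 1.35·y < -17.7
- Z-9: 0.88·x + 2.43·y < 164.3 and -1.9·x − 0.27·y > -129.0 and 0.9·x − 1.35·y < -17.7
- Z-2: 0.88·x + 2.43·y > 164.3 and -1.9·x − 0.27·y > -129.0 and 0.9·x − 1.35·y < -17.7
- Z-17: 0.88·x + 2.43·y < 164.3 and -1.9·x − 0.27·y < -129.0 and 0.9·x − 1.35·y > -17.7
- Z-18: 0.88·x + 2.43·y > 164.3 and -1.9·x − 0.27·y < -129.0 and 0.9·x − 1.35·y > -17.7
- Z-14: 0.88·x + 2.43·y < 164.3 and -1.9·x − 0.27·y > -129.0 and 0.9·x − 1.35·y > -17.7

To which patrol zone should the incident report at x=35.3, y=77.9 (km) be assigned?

Z-2

0.88·35.3 + 2.43·77.9 = 220.361, which is > 164.3
-1.9·35.3 − 0.27·77.9 = -88.103, which is > -129.0
0.9·35.3 − 1.35·77.9 = -73.395, which is < -17.7
This sign pattern matches Z-2.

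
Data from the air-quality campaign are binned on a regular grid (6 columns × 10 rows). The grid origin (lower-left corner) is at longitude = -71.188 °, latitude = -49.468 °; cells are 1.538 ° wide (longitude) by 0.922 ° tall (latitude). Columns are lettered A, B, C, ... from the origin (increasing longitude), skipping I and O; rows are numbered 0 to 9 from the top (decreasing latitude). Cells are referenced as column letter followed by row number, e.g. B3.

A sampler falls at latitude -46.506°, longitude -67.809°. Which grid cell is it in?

Column index: ⌊(-67.809 − -71.188) / 1.538⌋ = ⌊2.197⌋ = 2 → column C
Row offset from origin: ⌊(-46.506 − -49.468) / 0.922⌋ = ⌊3.213⌋ = 3 → row 6 (counted from top)

C6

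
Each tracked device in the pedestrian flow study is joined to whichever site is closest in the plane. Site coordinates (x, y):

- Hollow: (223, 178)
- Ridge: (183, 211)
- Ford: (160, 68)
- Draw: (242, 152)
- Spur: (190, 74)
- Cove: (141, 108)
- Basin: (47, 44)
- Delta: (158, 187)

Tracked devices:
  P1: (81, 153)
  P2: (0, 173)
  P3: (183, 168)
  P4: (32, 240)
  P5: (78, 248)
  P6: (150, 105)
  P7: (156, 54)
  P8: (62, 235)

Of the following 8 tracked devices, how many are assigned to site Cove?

2

P1 → Cove
P2 → Basin
P3 → Delta
P4 → Delta
P5 → Delta
P6 → Cove
P7 → Ford
P8 → Delta
2 of the 8 go to Cove.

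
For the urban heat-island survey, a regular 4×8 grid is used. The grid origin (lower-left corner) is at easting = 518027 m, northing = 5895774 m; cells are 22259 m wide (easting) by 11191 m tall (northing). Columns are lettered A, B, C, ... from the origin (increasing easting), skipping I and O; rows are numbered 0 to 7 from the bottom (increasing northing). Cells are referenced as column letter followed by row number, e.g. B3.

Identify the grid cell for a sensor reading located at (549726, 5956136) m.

B5

Column index: ⌊(549726 − 518027) / 22259⌋ = ⌊1.424⌋ = 1 → column B
Row offset from origin: ⌊(5956136 − 5895774) / 11191⌋ = ⌊5.394⌋ = 5 → row 5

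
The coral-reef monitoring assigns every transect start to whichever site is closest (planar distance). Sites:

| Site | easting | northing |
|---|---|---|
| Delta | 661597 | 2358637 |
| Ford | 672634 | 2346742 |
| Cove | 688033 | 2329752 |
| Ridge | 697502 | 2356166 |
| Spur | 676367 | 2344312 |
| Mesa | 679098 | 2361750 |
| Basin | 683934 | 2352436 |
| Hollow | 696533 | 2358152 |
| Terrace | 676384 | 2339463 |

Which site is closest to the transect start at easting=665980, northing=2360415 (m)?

Squared distances to each site:
Delta: 22371973.000; Ford: 231226645.000; Cove: 1426554378.000; Ridge: 1011690485.000; Spur: 367196378.000; Mesa: 173864149.000; Basin: 386010557.000; Hollow: 938606978.000; Terrace: 547229520.000.
Minimum at Delta.

Delta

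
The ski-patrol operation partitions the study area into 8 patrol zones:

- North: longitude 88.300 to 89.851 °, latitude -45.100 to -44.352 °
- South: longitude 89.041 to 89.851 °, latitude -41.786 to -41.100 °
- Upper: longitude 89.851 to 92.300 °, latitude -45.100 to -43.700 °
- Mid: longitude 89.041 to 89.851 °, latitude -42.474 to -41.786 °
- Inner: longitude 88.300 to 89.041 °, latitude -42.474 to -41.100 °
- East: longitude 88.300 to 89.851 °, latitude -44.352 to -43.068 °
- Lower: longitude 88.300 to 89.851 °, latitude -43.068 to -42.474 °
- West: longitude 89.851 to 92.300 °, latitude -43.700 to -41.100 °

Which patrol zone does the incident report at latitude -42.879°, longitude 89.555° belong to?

Lower

The point has longitude = 89.555 and latitude = -42.879.
Only Lower satisfies 88.300 ≤ longitude ≤ 89.851 and -43.068 ≤ latitude ≤ -42.474.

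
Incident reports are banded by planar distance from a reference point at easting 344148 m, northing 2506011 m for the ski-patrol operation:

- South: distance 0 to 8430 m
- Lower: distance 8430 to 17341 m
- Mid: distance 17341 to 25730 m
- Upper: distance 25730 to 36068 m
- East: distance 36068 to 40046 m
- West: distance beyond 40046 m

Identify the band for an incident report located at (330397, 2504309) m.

Distance = √((330397−344148)² + (2504309−2506011)²) = √(189090001.000 + 2896804.000) = 13855.930 m.
8430 ≤ 13855.930 < 17341 → Lower.

Lower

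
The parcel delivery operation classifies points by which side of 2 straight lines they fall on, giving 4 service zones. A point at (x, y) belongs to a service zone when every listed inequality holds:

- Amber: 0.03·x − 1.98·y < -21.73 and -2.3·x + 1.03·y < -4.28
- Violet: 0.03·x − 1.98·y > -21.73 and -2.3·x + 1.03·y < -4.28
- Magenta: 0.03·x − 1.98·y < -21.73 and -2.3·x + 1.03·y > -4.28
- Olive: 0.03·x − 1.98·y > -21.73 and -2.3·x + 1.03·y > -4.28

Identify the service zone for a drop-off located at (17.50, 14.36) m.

Amber

0.03·17.50 − 1.98·14.36 = -27.908, which is < -21.73
-2.3·17.50 + 1.03·14.36 = -25.459, which is < -4.28
This sign pattern matches Amber.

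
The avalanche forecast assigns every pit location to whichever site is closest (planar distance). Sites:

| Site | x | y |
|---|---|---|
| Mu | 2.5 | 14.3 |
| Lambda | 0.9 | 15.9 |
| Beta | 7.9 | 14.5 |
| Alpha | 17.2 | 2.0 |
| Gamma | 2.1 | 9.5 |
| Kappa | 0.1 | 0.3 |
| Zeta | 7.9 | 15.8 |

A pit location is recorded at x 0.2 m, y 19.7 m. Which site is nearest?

Squared distances to each site:
Mu: 34.450; Lambda: 14.930; Beta: 86.330; Alpha: 602.290; Gamma: 107.650; Kappa: 376.370; Zeta: 74.500.
Minimum at Lambda.

Lambda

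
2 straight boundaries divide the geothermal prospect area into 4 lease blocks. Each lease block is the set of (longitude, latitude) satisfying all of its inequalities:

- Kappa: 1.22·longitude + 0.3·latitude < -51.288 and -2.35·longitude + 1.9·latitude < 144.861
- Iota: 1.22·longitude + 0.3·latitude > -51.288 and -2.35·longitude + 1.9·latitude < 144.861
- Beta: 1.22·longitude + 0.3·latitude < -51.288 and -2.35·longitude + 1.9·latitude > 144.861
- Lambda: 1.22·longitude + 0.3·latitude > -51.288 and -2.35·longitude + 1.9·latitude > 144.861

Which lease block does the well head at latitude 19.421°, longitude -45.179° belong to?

Iota

1.22·-45.179 + 0.3·19.421 = -49.292, which is > -51.288
-2.35·-45.179 + 1.9·19.421 = 143.071, which is < 144.861
This sign pattern matches Iota.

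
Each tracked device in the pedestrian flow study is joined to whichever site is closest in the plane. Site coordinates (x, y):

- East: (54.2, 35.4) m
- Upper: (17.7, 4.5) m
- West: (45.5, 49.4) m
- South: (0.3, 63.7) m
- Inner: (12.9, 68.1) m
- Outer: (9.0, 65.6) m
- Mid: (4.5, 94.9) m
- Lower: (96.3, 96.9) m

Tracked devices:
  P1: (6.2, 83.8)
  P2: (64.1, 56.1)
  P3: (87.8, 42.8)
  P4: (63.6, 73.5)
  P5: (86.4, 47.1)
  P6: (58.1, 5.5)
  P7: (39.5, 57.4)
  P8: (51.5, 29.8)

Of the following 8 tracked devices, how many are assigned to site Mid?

1

P1 → Mid
P2 → West
P3 → East
P4 → West
P5 → East
P6 → East
P7 → West
P8 → East
1 of the 8 goes to Mid.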